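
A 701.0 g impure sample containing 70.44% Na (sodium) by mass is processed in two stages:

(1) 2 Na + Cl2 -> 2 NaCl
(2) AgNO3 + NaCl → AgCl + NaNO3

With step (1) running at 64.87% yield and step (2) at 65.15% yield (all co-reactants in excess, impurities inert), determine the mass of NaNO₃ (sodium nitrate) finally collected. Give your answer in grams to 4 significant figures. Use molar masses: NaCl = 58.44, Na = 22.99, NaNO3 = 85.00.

Pure Na = 701.0 × 0.7044 = 493.78 g.
n(Na) = 493.78 / 22.99 = 21.478 mol.
Step 1 (Na:NaCl = 2:2): theoretical n(NaCl) = 21.478 mol; at 64.87% yield, n(NaCl) = 13.933 mol.
Step 2 (NaCl:NaNO3 = 1:1): theoretical n(NaNO3) = 13.933 mol, so theoretical mass = 13.933 × 85.00 = 1184.3 g.
At 65.15% yield, actual mass of NaNO3 = 1184.3 × 0.6515 = 771.57 g.

771.6 g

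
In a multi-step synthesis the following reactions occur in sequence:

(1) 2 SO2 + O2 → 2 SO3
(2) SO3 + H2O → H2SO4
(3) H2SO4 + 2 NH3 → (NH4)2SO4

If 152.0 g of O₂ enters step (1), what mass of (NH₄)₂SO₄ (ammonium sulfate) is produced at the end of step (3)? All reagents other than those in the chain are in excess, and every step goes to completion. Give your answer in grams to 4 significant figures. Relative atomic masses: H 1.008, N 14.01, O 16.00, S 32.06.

1255 g

M(O2) = 2(16.00) = 32.00 g/mol.
M((NH4)2SO4) = 2(14.01) + 8(1.008) + 32.06 + 4(16.00) = 132.144 g/mol.
n(O2) = 152.0 / 32.00 = 4.7500 mol.
Reaction (1): O2→SO3 ratio 1:2 ⇒ n(SO3) = 9.5000 mol.
Reaction (2): SO3→H2SO4 ratio 1:1 ⇒ n(H2SO4) = 9.5000 mol.
Reaction (3): H2SO4→(NH4)2SO4 ratio 1:1 ⇒ n((NH4)2SO4) = 9.5000 mol.
Mass of (NH4)2SO4 = 9.5000 × 132.144 = 1255.4 g.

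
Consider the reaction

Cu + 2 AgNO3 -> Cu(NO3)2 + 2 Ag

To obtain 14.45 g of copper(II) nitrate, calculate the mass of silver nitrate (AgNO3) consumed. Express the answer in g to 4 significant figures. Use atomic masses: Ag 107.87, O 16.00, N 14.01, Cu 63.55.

26.17 g

M(Cu(NO3)2) = 63.55 + 2(14.01) + 6(16.00) = 187.57 g/mol.
M(AgNO3) = 107.87 + 14.01 + 3(16.00) = 169.88 g/mol.
n(Cu(NO3)2) = 14.450 g / 187.57 g/mol = 0.077038 mol.
From the equation the Cu(NO3)2:AgNO3 mole ratio is 1:2, so n(AgNO3) = 0.077038 × 2/1 = 0.15408 mol.
Mass of AgNO3 = 0.15408 mol × 169.88 g/mol = 26.174 g.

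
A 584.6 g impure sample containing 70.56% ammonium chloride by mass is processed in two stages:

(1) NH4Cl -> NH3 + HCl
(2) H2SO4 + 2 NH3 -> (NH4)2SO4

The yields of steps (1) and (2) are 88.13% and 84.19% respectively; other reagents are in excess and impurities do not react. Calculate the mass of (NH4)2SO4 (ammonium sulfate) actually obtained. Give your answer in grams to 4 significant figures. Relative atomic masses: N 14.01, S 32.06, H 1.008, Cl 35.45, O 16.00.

Pure NH4Cl = 584.6 × 0.7056 = 412.49 g.
M(NH4Cl) = 14.01 + 4(1.008) + 35.45 = 53.492 g/mol.
M((NH4)2SO4) = 2(14.01) + 8(1.008) + 32.06 + 4(16.00) = 132.144 g/mol.
n(NH4Cl) = 412.49 / 53.492 = 7.7113 mol.
Step 1 (NH4Cl:NH3 = 1:1): theoretical n(NH3) = 7.7113 mol; at 88.13% yield, n(NH3) = 6.7960 mol.
Step 2 (NH3:(NH4)2SO4 = 2:1): theoretical n((NH4)2SO4) = 3.3980 mol, so theoretical mass = 3.3980 × 132.144 = 449.02 g.
At 84.19% yield, actual mass of (NH4)2SO4 = 449.02 × 0.8419 = 378.03 g.

378.0 g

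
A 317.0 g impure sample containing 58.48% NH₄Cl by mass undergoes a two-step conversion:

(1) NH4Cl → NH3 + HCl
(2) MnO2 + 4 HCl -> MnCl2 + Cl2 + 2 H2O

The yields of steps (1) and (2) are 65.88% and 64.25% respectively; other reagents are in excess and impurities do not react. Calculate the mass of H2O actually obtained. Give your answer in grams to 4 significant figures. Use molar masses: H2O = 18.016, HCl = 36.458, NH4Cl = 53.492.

Pure NH4Cl = 317.0 × 0.5848 = 185.38 g.
n(NH4Cl) = 185.38 / 53.492 = 3.4656 mol.
Step 1 (NH4Cl:HCl = 1:1): theoretical n(HCl) = 3.4656 mol; at 65.88% yield, n(HCl) = 2.2831 mol.
Step 2 (HCl:H2O = 4:2): theoretical n(H2O) = 1.1416 mol, so theoretical mass = 1.1416 × 18.016 = 20.566 g.
At 64.25% yield, actual mass of H2O = 20.566 × 0.6425 = 13.214 g.

13.21 g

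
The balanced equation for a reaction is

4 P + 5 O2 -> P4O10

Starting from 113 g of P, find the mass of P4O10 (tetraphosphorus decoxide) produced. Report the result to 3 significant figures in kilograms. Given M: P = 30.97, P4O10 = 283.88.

0.259 kg

n(P) = 113.0 g / 30.97 g/mol = 3.649 mol.
From the equation the P:P4O10 mole ratio is 4:1, so n(P4O10) = 3.649 × 1/4 = 0.9122 mol.
Mass of P4O10 = 0.9122 mol × 283.88 g/mol = 258.9 g.
Converting to kg: 258.9 g = 0.259 kg.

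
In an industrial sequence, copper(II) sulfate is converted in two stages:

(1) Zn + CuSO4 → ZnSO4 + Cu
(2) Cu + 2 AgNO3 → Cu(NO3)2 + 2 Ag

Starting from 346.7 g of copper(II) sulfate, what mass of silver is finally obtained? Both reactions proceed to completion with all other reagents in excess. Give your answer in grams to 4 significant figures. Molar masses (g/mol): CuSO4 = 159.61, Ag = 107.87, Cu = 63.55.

n(CuSO4) = 346.70 / 159.61 = 2.1722 mol.
Step 1 gives a 1:1 ratio of CuSO4 to Cu, so n(Cu) = 2.1722 mol.
In step 2 the Cu:Ag ratio is 1:2, so n(Ag) = 4.3443 mol.
Mass of Ag = 4.3443 × 107.87 = 468.62 g.

468.6 g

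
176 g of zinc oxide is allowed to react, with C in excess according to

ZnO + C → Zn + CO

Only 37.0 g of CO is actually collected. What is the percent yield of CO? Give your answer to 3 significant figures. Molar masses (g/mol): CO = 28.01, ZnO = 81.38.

n(ZnO) = 176.0 g / 81.38 g/mol = 2.163 mol.
From the equation the ZnO:CO mole ratio is 1:1, so n(CO) = 2.163 × 1/1 = 2.163 mol.
Mass of CO = 2.163 mol × 28.01 g/mol = 60.58 g.
This is the theoretical yield. Percent yield = 37.0 g / 60.58 g × 100% = 61.08%.

61.1 %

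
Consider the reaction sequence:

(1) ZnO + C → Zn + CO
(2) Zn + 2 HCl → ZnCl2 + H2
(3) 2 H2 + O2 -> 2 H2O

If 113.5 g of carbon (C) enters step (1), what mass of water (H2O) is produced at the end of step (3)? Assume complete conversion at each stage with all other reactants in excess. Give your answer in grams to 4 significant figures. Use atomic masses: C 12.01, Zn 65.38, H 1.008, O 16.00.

170.3 g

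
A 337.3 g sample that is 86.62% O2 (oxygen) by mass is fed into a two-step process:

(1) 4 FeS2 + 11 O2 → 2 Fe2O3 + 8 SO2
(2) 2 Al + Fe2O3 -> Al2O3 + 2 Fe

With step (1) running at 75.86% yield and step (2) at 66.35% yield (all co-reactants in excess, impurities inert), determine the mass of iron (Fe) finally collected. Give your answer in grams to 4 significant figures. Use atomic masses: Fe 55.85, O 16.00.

Pure O2 = 337.3 × 0.8662 = 292.17 g.
M(O2) = 2(16.00) = 32.00 g/mol.
M(Fe) = 55.85 g/mol.
n(O2) = 292.17 / 32.00 = 9.1303 mol.
Step 1 (O2:Fe2O3 = 11:2): theoretical n(Fe2O3) = 1.6601 mol; at 75.86% yield, n(Fe2O3) = 1.2593 mol.
Step 2 (Fe2O3:Fe = 1:2): theoretical n(Fe) = 2.5186 mol, so theoretical mass = 2.5186 × 55.85 = 140.67 g.
At 66.35% yield, actual mass of Fe = 140.67 × 0.6635 = 93.332 g.

93.33 g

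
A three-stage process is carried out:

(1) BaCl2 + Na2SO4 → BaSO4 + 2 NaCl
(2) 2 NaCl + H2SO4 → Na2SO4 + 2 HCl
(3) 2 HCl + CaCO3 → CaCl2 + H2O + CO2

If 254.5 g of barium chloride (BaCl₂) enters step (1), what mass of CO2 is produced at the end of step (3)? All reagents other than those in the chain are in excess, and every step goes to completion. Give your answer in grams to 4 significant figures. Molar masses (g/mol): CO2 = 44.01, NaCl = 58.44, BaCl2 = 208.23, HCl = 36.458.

53.79 g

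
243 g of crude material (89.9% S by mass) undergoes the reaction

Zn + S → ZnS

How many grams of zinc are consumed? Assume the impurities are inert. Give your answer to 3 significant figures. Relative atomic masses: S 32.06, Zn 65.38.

445 g

Mass of pure S = 243 g × 0.899 = 218.5 g.
M(S) = 32.06 g/mol.
M(Zn) = 65.38 g/mol.
n(S) = 218.5 g / 32.06 g/mol = 6.814 mol.
From the equation the S:Zn mole ratio is 1:1, so n(Zn) = 6.814 × 1/1 = 6.814 mol.
Mass of Zn = 6.814 mol × 65.38 g/mol = 445.5 g.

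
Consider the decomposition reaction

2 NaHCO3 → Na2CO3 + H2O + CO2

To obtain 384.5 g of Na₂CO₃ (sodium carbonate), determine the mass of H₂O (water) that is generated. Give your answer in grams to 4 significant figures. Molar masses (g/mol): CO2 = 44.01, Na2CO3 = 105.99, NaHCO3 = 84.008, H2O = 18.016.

n(Na2CO3) = 384.50 g / 105.99 g/mol = 3.6277 mol.
From the equation the Na2CO3:H2O mole ratio is 1:1, so n(H2O) = 3.6277 × 1/1 = 3.6277 mol.
Mass of H2O = 3.6277 mol × 18.016 g/mol = 65.357 g.

65.36 g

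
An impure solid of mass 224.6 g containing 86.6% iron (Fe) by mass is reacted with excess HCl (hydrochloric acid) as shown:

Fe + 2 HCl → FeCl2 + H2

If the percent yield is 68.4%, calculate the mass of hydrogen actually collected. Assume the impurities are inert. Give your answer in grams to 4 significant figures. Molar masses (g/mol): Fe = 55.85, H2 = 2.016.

4.802 g

Pure Fe available = 224.6 g × 0.866 = 194.50 g.
n(Fe) = 194.50 g / 55.85 g/mol = 3.4826 mol.
From the equation the Fe:H2 mole ratio is 1:1, so n(H2) = 3.4826 × 1/1 = 3.4826 mol.
Mass of H2 = 3.4826 mol × 2.016 g/mol = 7.0209 g.
Actual mass collected = 7.0209 g × 0.684 = 4.8023 g.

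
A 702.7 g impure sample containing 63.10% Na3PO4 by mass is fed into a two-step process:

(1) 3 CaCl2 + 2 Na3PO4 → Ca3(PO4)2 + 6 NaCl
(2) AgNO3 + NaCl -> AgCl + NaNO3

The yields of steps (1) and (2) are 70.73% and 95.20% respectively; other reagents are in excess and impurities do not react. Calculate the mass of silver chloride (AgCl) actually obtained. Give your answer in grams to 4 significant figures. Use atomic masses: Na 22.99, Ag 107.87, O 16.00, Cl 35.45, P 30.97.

Pure Na3PO4 = 702.7 × 0.6310 = 443.40 g.
M(Na3PO4) = 3(22.99) + 30.97 + 4(16.00) = 163.94 g/mol.
M(AgCl) = 107.87 + 35.45 = 143.32 g/mol.
n(Na3PO4) = 443.40 / 163.94 = 2.7047 mol.
Step 1 (Na3PO4:NaCl = 2:6): theoretical n(NaCl) = 8.1140 mol; at 70.73% yield, n(NaCl) = 5.7390 mol.
Step 2 (NaCl:AgCl = 1:1): theoretical n(AgCl) = 5.7390 mol, so theoretical mass = 5.7390 × 143.32 = 822.52 g.
At 95.20% yield, actual mass of AgCl = 822.52 × 0.9520 = 783.04 g.

783.0 g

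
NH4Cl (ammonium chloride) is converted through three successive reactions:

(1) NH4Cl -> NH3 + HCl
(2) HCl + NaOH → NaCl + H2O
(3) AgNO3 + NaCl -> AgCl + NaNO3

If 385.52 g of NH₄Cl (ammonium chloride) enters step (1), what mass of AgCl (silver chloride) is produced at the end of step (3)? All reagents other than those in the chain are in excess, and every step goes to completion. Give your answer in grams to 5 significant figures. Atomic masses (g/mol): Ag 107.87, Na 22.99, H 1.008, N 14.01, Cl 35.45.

M(NH4Cl) = 14.01 + 4(1.008) + 35.45 = 53.492 g/mol.
M(AgCl) = 107.87 + 35.45 = 143.32 g/mol.
n(NH4Cl) = 385.52 / 53.492 = 7.20706 mol.
Reaction (1): NH4Cl→HCl ratio 1:1 ⇒ n(HCl) = 7.20706 mol.
Reaction (2): HCl→NaCl ratio 1:1 ⇒ n(NaCl) = 7.20706 mol.
Reaction (3): NaCl→AgCl ratio 1:1 ⇒ n(AgCl) = 7.20706 mol.
Mass of AgCl = 7.20706 × 143.32 = 1032.92 g.

1032.9 g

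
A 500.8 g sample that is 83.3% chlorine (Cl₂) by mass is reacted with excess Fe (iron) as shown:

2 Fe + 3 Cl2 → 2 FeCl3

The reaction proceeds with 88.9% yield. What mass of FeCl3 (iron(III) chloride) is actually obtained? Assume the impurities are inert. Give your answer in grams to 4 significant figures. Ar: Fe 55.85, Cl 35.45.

565.6 g

Pure Cl2 available = 500.8 g × 0.833 = 417.17 g.
M(Cl2) = 2(35.45) = 70.90 g/mol.
M(FeCl3) = 55.85 + 3(35.45) = 162.20 g/mol.
n(Cl2) = 417.17 g / 70.90 g/mol = 5.8839 mol.
From the equation the Cl2:FeCl3 mole ratio is 3:2, so n(FeCl3) = 5.8839 × 2/3 = 3.9226 mol.
Mass of FeCl3 = 3.9226 mol × 162.20 g/mol = 636.24 g.
Actual mass collected = 636.24 g × 0.889 = 565.62 g.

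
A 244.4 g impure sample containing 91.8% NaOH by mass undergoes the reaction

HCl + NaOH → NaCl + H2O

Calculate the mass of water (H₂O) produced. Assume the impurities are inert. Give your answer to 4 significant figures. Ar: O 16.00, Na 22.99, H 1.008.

101.1 g

Mass of pure NaOH = 244.4 g × 0.918 = 224.36 g.
M(NaOH) = 22.99 + 16.00 + 1.008 = 39.998 g/mol.
M(H2O) = 2(1.008) + 16.00 = 18.016 g/mol.
n(NaOH) = 224.36 g / 39.998 g/mol = 5.6093 mol.
From the equation the NaOH:H2O mole ratio is 1:1, so n(H2O) = 5.6093 × 1/1 = 5.6093 mol.
Mass of H2O = 5.6093 mol × 18.016 g/mol = 101.06 g.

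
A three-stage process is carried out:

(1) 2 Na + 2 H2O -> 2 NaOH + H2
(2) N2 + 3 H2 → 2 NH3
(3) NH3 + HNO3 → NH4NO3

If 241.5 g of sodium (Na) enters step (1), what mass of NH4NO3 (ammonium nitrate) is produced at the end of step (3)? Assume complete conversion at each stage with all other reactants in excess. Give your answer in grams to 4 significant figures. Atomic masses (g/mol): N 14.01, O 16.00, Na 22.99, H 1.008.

M(Na) = 22.99 g/mol.
M(NH4NO3) = 2(14.01) + 4(1.008) + 3(16.00) = 80.052 g/mol.
n(Na) = 241.5 / 22.99 = 10.505 mol.
Reaction (1): Na→H2 ratio 2:1 ⇒ n(H2) = 5.2523 mol.
Reaction (2): H2→NH3 ratio 3:2 ⇒ n(NH3) = 3.5015 mol.
Reaction (3): NH3→NH4NO3 ratio 1:1 ⇒ n(NH4NO3) = 3.5015 mol.
Mass of NH4NO3 = 3.5015 × 80.052 = 280.30 g.

280.3 g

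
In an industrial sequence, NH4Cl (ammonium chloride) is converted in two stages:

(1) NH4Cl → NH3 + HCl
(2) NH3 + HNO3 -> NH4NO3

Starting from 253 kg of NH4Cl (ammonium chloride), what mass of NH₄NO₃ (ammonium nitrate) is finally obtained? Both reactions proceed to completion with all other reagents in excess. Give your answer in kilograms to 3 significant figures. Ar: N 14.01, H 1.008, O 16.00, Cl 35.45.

379 kg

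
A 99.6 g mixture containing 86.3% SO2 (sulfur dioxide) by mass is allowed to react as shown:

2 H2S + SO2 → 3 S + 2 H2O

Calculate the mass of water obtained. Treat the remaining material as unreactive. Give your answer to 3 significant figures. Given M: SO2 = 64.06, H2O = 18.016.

Mass of pure SO2 = 99.6 g × 0.863 = 85.95 g.
n(SO2) = 85.95 g / 64.06 g/mol = 1.342 mol.
From the equation the SO2:H2O mole ratio is 1:2, so n(H2O) = 1.342 × 2/1 = 2.684 mol.
Mass of H2O = 2.684 mol × 18.016 g/mol = 48.35 g.

48.3 g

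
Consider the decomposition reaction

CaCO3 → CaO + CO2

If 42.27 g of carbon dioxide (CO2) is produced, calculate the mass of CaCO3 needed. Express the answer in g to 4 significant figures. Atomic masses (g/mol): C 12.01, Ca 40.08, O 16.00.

96.13 g

M(CO2) = 12.01 + 2(16.00) = 44.01 g/mol.
M(CaCO3) = 40.08 + 12.01 + 3(16.00) = 100.09 g/mol.
n(CO2) = 42.270 g / 44.01 g/mol = 0.96046 mol.
From the equation the CO2:CaCO3 mole ratio is 1:1, so n(CaCO3) = 0.96046 × 1/1 = 0.96046 mol.
Mass of CaCO3 = 0.96046 mol × 100.09 g/mol = 96.133 g.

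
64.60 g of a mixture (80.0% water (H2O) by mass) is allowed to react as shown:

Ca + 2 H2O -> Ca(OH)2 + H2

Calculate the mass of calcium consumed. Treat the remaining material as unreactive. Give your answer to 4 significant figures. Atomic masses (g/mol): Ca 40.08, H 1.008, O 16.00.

Mass of pure H2O = 64.60 g × 0.800 = 51.680 g.
M(H2O) = 2(1.008) + 16.00 = 18.016 g/mol.
M(Ca) = 40.08 g/mol.
n(H2O) = 51.680 g / 18.016 g/mol = 2.8686 mol.
From the equation the H2O:Ca mole ratio is 2:1, so n(Ca) = 2.8686 × 1/2 = 1.4343 mol.
Mass of Ca = 1.4343 mol × 40.08 g/mol = 57.486 g.

57.49 g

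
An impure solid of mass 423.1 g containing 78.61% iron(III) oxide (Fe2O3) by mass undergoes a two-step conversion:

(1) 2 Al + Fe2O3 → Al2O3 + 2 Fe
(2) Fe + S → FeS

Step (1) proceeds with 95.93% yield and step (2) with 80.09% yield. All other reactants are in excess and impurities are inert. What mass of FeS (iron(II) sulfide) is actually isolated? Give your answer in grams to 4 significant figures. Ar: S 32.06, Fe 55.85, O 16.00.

281.3 g

Pure Fe2O3 = 423.1 × 0.7861 = 332.60 g.
M(Fe2O3) = 2(55.85) + 3(16.00) = 159.70 g/mol.
M(FeS) = 55.85 + 32.06 = 87.91 g/mol.
n(Fe2O3) = 332.60 / 159.70 = 2.0826 mol.
Step 1 (Fe2O3:Fe = 1:2): theoretical n(Fe) = 4.1653 mol; at 95.93% yield, n(Fe) = 3.9958 mol.
Step 2 (Fe:FeS = 1:1): theoretical n(FeS) = 3.9958 mol, so theoretical mass = 3.9958 × 87.91 = 351.27 g.
At 80.09% yield, actual mass of FeS = 351.27 × 0.8009 = 281.33 g.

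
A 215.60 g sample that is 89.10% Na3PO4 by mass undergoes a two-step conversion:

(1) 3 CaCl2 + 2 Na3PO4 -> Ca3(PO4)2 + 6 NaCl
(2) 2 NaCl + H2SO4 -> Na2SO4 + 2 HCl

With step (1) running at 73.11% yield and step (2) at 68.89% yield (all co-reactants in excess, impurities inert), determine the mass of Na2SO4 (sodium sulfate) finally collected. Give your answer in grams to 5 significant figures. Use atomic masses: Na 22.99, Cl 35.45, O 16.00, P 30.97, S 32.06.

Pure Na3PO4 = 215.60 × 0.8910 = 192.100 g.
M(Na3PO4) = 3(22.99) + 30.97 + 4(16.00) = 163.94 g/mol.
M(Na2SO4) = 2(22.99) + 32.06 + 4(16.00) = 142.04 g/mol.
n(Na3PO4) = 192.100 / 163.94 = 1.17177 mol.
Step 1 (Na3PO4:NaCl = 2:6): theoretical n(NaCl) = 3.51530 mol; at 73.11% yield, n(NaCl) = 2.57004 mol.
Step 2 (NaCl:Na2SO4 = 2:1): theoretical n(Na2SO4) = 1.28502 mol, so theoretical mass = 1.28502 × 142.04 = 182.524 g.
At 68.89% yield, actual mass of Na2SO4 = 182.524 × 0.6889 = 125.741 g.

125.74 g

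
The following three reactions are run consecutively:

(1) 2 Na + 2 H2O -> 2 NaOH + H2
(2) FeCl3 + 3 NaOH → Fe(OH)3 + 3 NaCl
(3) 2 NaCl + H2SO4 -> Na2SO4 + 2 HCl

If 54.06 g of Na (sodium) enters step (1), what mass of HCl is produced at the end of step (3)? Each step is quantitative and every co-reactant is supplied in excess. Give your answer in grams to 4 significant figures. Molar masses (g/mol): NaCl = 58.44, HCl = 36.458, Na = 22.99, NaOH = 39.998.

85.73 g

n(Na) = 54.06 / 22.99 = 2.3515 mol.
Reaction (1): Na→NaOH ratio 2:2 ⇒ n(NaOH) = 2.3515 mol.
Reaction (2): NaOH→NaCl ratio 3:3 ⇒ n(NaCl) = 2.3515 mol.
Reaction (3): NaCl→HCl ratio 2:2 ⇒ n(HCl) = 2.3515 mol.
Mass of HCl = 2.3515 × 36.458 = 85.729 g.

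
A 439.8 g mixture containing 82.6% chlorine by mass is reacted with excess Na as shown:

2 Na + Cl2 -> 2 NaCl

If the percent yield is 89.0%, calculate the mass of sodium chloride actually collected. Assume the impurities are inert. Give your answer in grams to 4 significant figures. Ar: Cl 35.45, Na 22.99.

533.0 g

Pure Cl2 available = 439.8 g × 0.826 = 363.27 g.
M(Cl2) = 2(35.45) = 70.90 g/mol.
M(NaCl) = 22.99 + 35.45 = 58.44 g/mol.
n(Cl2) = 363.27 g / 70.90 g/mol = 5.1238 mol.
From the equation the Cl2:NaCl mole ratio is 1:2, so n(NaCl) = 5.1238 × 2/1 = 10.248 mol.
Mass of NaCl = 10.248 mol × 58.44 g/mol = 598.87 g.
Actual mass collected = 598.87 g × 0.890 = 532.99 g.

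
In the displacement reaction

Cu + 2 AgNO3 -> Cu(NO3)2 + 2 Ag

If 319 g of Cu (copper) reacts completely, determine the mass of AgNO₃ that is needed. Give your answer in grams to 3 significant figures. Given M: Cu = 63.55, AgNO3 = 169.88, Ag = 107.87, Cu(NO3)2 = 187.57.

1710 g

n(Cu) = 319.0 g / 63.55 g/mol = 5.020 mol.
From the equation the Cu:AgNO3 mole ratio is 1:2, so n(AgNO3) = 5.020 × 2/1 = 10.04 mol.
Mass of AgNO3 = 10.04 mol × 169.88 g/mol = 1705 g.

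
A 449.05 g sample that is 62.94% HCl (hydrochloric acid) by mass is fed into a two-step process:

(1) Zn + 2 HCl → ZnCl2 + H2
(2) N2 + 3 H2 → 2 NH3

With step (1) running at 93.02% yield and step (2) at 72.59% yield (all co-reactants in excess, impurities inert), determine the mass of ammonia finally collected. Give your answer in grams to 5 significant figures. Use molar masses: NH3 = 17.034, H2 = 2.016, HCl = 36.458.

29.722 g

Pure HCl = 449.05 × 0.6294 = 282.632 g.
n(HCl) = 282.632 / 36.458 = 7.75226 mol.
Step 1 (HCl:H2 = 2:1): theoretical n(H2) = 3.87613 mol; at 93.02% yield, n(H2) = 3.60558 mol.
Step 2 (H2:NH3 = 3:2): theoretical n(NH3) = 2.40372 mol, so theoretical mass = 2.40372 × 17.034 = 40.9449 g.
At 72.59% yield, actual mass of NH3 = 40.9449 × 0.7259 = 29.7219 g.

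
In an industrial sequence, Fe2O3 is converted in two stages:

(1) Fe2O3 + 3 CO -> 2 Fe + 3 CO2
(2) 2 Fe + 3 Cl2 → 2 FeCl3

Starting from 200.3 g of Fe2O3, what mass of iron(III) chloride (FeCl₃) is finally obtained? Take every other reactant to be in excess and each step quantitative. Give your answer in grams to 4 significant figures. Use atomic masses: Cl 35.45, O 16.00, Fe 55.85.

406.9 g

M(Fe2O3) = 2(55.85) + 3(16.00) = 159.70 g/mol.
M(FeCl3) = 55.85 + 3(35.45) = 162.20 g/mol.
n(Fe2O3) = 200.30 / 159.70 = 1.2542 mol.
Step 1 gives a 1:2 ratio of Fe2O3 to Fe, so n(Fe) = 2.5085 mol.
In step 2 the Fe:FeCl3 ratio is 2:2, so n(FeCl3) = 2.5085 mol.
Mass of FeCl3 = 2.5085 × 162.20 = 406.87 g.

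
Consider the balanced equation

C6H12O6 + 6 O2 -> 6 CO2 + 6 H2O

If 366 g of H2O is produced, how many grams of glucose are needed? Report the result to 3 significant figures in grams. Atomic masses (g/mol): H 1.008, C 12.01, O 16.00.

610 g

M(H2O) = 2(1.008) + 16.00 = 18.016 g/mol.
M(C6H12O6) = 6(12.01) + 12(1.008) + 6(16.00) = 180.156 g/mol.
n(H2O) = 366.0 g / 18.016 g/mol = 20.32 mol.
From the equation the H2O:C6H12O6 mole ratio is 6:1, so n(C6H12O6) = 20.32 × 1/6 = 3.386 mol.
Mass of C6H12O6 = 3.386 mol × 180.156 g/mol = 610.0 g.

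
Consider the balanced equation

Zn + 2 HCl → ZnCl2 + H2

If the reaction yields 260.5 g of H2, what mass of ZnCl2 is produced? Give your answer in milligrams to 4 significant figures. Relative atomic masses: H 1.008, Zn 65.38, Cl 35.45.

17610000 mg

M(H2) = 2(1.008) = 2.016 g/mol.
M(ZnCl2) = 65.38 + 2(35.45) = 136.28 g/mol.
n(H2) = 260.50 g / 2.016 g/mol = 129.22 mol.
From the equation the H2:ZnCl2 mole ratio is 1:1, so n(ZnCl2) = 129.22 × 1/1 = 129.22 mol.
Mass of ZnCl2 = 129.22 mol × 136.28 g/mol = 17610 g.
Converting to mg: 17610 g = 17610000 mg.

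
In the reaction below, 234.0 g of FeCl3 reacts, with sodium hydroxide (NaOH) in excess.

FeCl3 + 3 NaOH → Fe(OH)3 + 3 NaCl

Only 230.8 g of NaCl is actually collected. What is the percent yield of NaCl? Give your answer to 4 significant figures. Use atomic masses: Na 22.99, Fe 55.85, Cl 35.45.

91.25 %

M(FeCl3) = 55.85 + 3(35.45) = 162.20 g/mol.
M(NaCl) = 22.99 + 35.45 = 58.44 g/mol.
n(FeCl3) = 234.00 g / 162.20 g/mol = 1.4427 mol.
From the equation the FeCl3:NaCl mole ratio is 1:3, so n(NaCl) = 1.4427 × 3/1 = 4.3280 mol.
Mass of NaCl = 4.3280 mol × 58.44 g/mol = 252.93 g.
This is the theoretical yield. Percent yield = 230.8 g / 252.93 g × 100% = 91.251%.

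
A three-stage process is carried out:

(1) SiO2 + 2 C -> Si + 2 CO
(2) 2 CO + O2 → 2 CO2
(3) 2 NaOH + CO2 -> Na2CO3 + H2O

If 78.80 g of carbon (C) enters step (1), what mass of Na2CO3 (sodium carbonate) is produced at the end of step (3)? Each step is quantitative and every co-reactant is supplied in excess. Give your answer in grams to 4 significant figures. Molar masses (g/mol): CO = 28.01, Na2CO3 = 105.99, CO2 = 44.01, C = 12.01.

695.4 g

n(C) = 78.80 / 12.01 = 6.5612 mol.
Reaction (1): C→CO ratio 2:2 ⇒ n(CO) = 6.5612 mol.
Reaction (2): CO→CO2 ratio 2:2 ⇒ n(CO2) = 6.5612 mol.
Reaction (3): CO2→Na2CO3 ratio 1:1 ⇒ n(Na2CO3) = 6.5612 mol.
Mass of Na2CO3 = 6.5612 × 105.99 = 695.42 g.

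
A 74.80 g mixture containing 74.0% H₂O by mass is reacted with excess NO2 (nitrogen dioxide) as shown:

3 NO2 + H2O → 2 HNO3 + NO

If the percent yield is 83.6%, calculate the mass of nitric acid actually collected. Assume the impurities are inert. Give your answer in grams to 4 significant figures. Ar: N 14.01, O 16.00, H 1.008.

Pure H2O available = 74.80 g × 0.740 = 55.352 g.
M(H2O) = 2(1.008) + 16.00 = 18.016 g/mol.
M(HNO3) = 1.008 + 14.01 + 3(16.00) = 63.018 g/mol.
n(H2O) = 55.352 g / 18.016 g/mol = 3.0724 mol.
From the equation the H2O:HNO3 mole ratio is 1:2, so n(HNO3) = 3.0724 × 2/1 = 6.1448 mol.
Mass of HNO3 = 6.1448 mol × 63.018 g/mol = 387.23 g.
Actual mass collected = 387.23 g × 0.836 = 323.72 g.

323.7 g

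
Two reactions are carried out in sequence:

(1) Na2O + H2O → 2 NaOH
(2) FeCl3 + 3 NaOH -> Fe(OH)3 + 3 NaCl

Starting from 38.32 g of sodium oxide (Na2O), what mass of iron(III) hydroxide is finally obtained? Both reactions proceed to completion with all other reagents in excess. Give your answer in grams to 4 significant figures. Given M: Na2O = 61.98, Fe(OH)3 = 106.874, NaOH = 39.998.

44.05 g

n(Na2O) = 38.320 / 61.98 = 0.61826 mol.
Step 1 gives a 1:2 ratio of Na2O to NaOH, so n(NaOH) = 1.2365 mol.
In step 2 the NaOH:Fe(OH)3 ratio is 3:1, so n(Fe(OH)3) = 0.41218 mol.
Mass of Fe(OH)3 = 0.41218 × 106.874 = 44.051 g.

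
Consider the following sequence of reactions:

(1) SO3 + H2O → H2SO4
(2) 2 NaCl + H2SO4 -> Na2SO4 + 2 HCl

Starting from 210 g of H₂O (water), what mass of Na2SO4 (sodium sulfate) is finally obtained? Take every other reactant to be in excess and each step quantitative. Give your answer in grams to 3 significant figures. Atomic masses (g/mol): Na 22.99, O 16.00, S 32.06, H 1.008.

1660 g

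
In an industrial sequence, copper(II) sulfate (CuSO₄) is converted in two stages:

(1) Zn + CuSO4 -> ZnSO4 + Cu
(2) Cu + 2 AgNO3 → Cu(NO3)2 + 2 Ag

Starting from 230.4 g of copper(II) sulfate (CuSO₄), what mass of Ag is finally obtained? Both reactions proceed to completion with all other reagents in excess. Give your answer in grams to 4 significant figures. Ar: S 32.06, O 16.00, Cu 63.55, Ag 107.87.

311.4 g

M(CuSO4) = 63.55 + 32.06 + 4(16.00) = 159.61 g/mol.
M(Ag) = 107.87 g/mol.
n(CuSO4) = 230.40 / 159.61 = 1.4435 mol.
Step 1 gives a 1:1 ratio of CuSO4 to Cu, so n(Cu) = 1.4435 mol.
In step 2 the Cu:Ag ratio is 1:2, so n(Ag) = 2.8870 mol.
Mass of Ag = 2.8870 × 107.87 = 311.42 g.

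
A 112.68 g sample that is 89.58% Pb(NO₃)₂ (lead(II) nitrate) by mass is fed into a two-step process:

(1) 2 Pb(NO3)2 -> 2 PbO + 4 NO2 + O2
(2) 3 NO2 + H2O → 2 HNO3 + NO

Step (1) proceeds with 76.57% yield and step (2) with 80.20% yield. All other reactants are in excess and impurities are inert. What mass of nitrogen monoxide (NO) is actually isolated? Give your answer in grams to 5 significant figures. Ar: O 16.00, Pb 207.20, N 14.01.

3.7441 g

Pure Pb(NO3)2 = 112.68 × 0.8958 = 100.939 g.
M(Pb(NO3)2) = 207.20 + 2(14.01) + 6(16.00) = 331.22 g/mol.
M(NO) = 14.01 + 16.00 = 30.01 g/mol.
n(Pb(NO3)2) = 100.939 / 331.22 = 0.304748 mol.
Step 1 (Pb(NO3)2:NO2 = 2:4): theoretical n(NO2) = 0.609497 mol; at 76.57% yield, n(NO2) = 0.466692 mol.
Step 2 (NO2:NO = 3:1): theoretical n(NO) = 0.155564 mol, so theoretical mass = 0.155564 × 30.01 = 4.66847 g.
At 80.20% yield, actual mass of NO = 4.66847 × 0.8020 = 3.74411 g.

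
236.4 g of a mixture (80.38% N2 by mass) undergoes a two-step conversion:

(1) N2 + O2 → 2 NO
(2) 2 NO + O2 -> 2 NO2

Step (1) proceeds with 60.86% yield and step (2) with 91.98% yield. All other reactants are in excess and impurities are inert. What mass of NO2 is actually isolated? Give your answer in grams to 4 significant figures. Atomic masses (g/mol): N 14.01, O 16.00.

Pure N2 = 236.4 × 0.8038 = 190.02 g.
M(N2) = 2(14.01) = 28.02 g/mol.
M(NO2) = 14.01 + 2(16.00) = 46.01 g/mol.
n(N2) = 190.02 / 28.02 = 6.7815 mol.
Step 1 (N2:NO = 1:2): theoretical n(NO) = 13.563 mol; at 60.86% yield, n(NO) = 8.2545 mol.
Step 2 (NO:NO2 = 2:2): theoretical n(NO2) = 8.2545 mol, so theoretical mass = 8.2545 × 46.01 = 379.79 g.
At 91.98% yield, actual mass of NO2 = 379.79 × 0.9198 = 349.33 g.

349.3 g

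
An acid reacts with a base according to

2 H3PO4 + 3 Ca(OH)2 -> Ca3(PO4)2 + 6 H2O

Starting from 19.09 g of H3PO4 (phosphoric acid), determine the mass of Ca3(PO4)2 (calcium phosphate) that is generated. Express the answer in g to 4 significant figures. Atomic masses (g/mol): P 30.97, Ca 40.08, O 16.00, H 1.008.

M(H3PO4) = 3(1.008) + 30.97 + 4(16.00) = 97.994 g/mol.
M(Ca3(PO4)2) = 3(40.08) + 2(30.97) + 8(16.00) = 310.18 g/mol.
n(H3PO4) = 19.090 g / 97.994 g/mol = 0.19481 mol.
From the equation the H3PO4:Ca3(PO4)2 mole ratio is 2:1, so n(Ca3(PO4)2) = 0.19481 × 1/2 = 0.097404 mol.
Mass of Ca3(PO4)2 = 0.097404 mol × 310.18 g/mol = 30.213 g.

30.21 g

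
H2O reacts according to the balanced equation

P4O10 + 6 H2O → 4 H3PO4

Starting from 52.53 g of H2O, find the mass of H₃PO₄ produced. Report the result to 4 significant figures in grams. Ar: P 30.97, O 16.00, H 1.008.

190.5 g

M(H2O) = 2(1.008) + 16.00 = 18.016 g/mol.
M(H3PO4) = 3(1.008) + 30.97 + 4(16.00) = 97.994 g/mol.
n(H2O) = 52.530 g / 18.016 g/mol = 2.9157 mol.
From the equation the H2O:H3PO4 mole ratio is 6:4, so n(H3PO4) = 2.9157 × 4/6 = 1.9438 mol.
Mass of H3PO4 = 1.9438 mol × 97.994 g/mol = 190.48 g.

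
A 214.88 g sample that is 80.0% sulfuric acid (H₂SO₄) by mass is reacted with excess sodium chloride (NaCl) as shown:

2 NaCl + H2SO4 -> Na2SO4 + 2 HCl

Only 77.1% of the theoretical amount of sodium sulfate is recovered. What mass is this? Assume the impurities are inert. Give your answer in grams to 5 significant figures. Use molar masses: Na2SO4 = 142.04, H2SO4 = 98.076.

Pure H2SO4 available = 214.88 g × 0.800 = 171.904 g.
n(H2SO4) = 171.904 g / 98.076 g/mol = 1.75276 mol.
From the equation the H2SO4:Na2SO4 mole ratio is 1:1, so n(Na2SO4) = 1.75276 × 1/1 = 1.75276 mol.
Mass of Na2SO4 = 1.75276 mol × 142.04 g/mol = 248.962 g.
Actual mass collected = 248.962 g × 0.771 = 191.950 g.

191.95 g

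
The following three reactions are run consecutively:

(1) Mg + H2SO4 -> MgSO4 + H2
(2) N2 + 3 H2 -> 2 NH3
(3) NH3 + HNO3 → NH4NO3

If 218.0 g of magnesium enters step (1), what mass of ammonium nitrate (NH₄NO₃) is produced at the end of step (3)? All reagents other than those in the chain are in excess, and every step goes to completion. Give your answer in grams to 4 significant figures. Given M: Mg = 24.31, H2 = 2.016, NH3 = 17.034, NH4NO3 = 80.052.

n(Mg) = 218.0 / 24.31 = 8.9675 mol.
Reaction (1): Mg→H2 ratio 1:1 ⇒ n(H2) = 8.9675 mol.
Reaction (2): H2→NH3 ratio 3:2 ⇒ n(NH3) = 5.9783 mol.
Reaction (3): NH3→NH4NO3 ratio 1:1 ⇒ n(NH4NO3) = 5.9783 mol.
Mass of NH4NO3 = 5.9783 × 80.052 = 478.58 g.

478.6 g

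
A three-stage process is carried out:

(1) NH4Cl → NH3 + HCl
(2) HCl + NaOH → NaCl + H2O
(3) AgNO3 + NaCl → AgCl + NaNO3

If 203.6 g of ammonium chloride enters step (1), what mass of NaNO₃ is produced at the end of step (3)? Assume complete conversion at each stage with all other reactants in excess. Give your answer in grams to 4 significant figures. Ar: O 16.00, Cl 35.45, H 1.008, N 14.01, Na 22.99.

M(NH4Cl) = 14.01 + 4(1.008) + 35.45 = 53.492 g/mol.
M(NaNO3) = 22.99 + 14.01 + 3(16.00) = 85.00 g/mol.
n(NH4Cl) = 203.6 / 53.492 = 3.8062 mol.
Reaction (1): NH4Cl→HCl ratio 1:1 ⇒ n(HCl) = 3.8062 mol.
Reaction (2): HCl→NaCl ratio 1:1 ⇒ n(NaCl) = 3.8062 mol.
Reaction (3): NaCl→NaNO3 ratio 1:1 ⇒ n(NaNO3) = 3.8062 mol.
Mass of NaNO3 = 3.8062 × 85.00 = 323.53 g.

323.5 g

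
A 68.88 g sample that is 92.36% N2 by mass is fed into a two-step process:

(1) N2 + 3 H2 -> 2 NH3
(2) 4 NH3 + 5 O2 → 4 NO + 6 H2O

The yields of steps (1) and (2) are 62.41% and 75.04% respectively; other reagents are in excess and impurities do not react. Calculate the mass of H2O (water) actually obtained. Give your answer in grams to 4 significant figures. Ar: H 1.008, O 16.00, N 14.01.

57.47 g

Pure N2 = 68.88 × 0.9236 = 63.618 g.
M(N2) = 2(14.01) = 28.02 g/mol.
M(H2O) = 2(1.008) + 16.00 = 18.016 g/mol.
n(N2) = 63.618 / 28.02 = 2.2704 mol.
Step 1 (N2:NH3 = 1:2): theoretical n(NH3) = 4.5409 mol; at 62.41% yield, n(NH3) = 2.8340 mol.
Step 2 (NH3:H2O = 4:6): theoretical n(H2O) = 4.2509 mol, so theoretical mass = 4.2509 × 18.016 = 76.585 g.
At 75.04% yield, actual mass of H2O = 76.585 × 0.7504 = 57.469 g.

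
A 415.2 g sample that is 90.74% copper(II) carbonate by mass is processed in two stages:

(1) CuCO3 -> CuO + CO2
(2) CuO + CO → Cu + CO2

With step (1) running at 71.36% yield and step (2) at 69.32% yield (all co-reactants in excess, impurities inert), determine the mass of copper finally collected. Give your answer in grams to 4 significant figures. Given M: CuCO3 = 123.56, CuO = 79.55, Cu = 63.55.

95.85 g

Pure CuCO3 = 415.2 × 0.9074 = 376.75 g.
n(CuCO3) = 376.75 / 123.56 = 3.0491 mol.
Step 1 (CuCO3:CuO = 1:1): theoretical n(CuO) = 3.0491 mol; at 71.36% yield, n(CuO) = 2.1759 mol.
Step 2 (CuO:Cu = 1:1): theoretical n(Cu) = 2.1759 mol, so theoretical mass = 2.1759 × 63.55 = 138.28 g.
At 69.32% yield, actual mass of Cu = 138.28 × 0.6932 = 95.853 g.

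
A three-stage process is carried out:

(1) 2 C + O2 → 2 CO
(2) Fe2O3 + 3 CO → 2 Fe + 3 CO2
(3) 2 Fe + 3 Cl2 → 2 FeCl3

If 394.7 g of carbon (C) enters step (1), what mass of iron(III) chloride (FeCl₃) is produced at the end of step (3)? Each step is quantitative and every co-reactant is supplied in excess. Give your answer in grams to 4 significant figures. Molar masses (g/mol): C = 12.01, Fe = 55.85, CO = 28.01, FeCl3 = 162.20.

3554 g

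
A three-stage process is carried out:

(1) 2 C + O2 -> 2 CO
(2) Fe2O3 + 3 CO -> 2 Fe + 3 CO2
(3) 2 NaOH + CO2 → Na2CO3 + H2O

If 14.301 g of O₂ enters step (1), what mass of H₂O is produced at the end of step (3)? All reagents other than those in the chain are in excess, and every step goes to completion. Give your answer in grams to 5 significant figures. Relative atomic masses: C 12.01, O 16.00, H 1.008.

M(O2) = 2(16.00) = 32.00 g/mol.
M(H2O) = 2(1.008) + 16.00 = 18.016 g/mol.
n(O2) = 14.301 / 32.00 = 0.446906 mol.
Reaction (1): O2→CO ratio 1:2 ⇒ n(CO) = 0.893813 mol.
Reaction (2): CO→CO2 ratio 3:3 ⇒ n(CO2) = 0.893813 mol.
Reaction (3): CO2→H2O ratio 1:1 ⇒ n(H2O) = 0.893813 mol.
Mass of H2O = 0.893813 × 18.016 = 16.1029 g.

16.103 g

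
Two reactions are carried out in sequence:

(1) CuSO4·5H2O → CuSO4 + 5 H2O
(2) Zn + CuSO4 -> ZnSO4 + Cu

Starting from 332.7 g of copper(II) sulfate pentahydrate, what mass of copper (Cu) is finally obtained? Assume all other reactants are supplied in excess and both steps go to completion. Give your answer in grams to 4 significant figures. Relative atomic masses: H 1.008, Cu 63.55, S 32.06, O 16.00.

84.68 g

M(CuSO4·5H2O) = 63.55 + 32.06 + 9(16.00) + 10(1.008) = 249.69 g/mol.
M(Cu) = 63.55 g/mol.
n(CuSO4·5H2O) = 332.70 / 249.69 = 1.3325 mol.
Step 1 gives a 1:1 ratio of CuSO4·5H2O to CuSO4, so n(CuSO4) = 1.3325 mol.
In step 2 the CuSO4:Cu ratio is 1:1, so n(Cu) = 1.3325 mol.
Mass of Cu = 1.3325 × 63.55 = 84.677 g.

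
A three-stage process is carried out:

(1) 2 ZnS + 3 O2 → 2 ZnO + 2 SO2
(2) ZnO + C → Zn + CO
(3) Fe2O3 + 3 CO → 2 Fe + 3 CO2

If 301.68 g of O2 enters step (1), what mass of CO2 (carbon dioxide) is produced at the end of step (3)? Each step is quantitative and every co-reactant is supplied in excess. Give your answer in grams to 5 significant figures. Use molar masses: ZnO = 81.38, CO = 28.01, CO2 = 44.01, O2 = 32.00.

276.60 g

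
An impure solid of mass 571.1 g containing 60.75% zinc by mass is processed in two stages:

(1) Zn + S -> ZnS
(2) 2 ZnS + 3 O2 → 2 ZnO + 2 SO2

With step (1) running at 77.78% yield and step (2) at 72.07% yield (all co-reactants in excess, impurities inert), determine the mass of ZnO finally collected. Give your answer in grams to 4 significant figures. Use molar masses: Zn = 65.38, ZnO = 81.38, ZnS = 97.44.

242.1 g

Pure Zn = 571.1 × 0.6075 = 346.94 g.
n(Zn) = 346.94 / 65.38 = 5.3066 mol.
Step 1 (Zn:ZnS = 1:1): theoretical n(ZnS) = 5.3066 mol; at 77.78% yield, n(ZnS) = 4.1274 mol.
Step 2 (ZnS:ZnO = 2:2): theoretical n(ZnO) = 4.1274 mol, so theoretical mass = 4.1274 × 81.38 = 335.89 g.
At 72.07% yield, actual mass of ZnO = 335.89 × 0.7207 = 242.08 g.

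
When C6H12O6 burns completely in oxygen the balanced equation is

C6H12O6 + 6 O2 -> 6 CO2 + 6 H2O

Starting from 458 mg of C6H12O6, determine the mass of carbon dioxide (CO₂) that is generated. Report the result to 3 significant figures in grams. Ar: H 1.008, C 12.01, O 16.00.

0.671 g

M(C6H12O6) = 6(12.01) + 12(1.008) + 6(16.00) = 180.156 g/mol.
M(CO2) = 12.01 + 2(16.00) = 44.01 g/mol.
Convert: 458 mg = 0.4580 g.
n(C6H12O6) = 0.4580 g / 180.156 g/mol = 0.002542 mol.
From the equation the C6H12O6:CO2 mole ratio is 1:6, so n(CO2) = 0.002542 × 6/1 = 0.01525 mol.
Mass of CO2 = 0.01525 mol × 44.01 g/mol = 0.6713 g.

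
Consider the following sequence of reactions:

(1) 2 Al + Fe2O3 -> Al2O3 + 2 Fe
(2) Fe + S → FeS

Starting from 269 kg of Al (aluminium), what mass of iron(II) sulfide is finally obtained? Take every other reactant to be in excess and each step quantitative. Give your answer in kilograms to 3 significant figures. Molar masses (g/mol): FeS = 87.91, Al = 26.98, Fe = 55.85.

269 kg = 269000 g.
n(Al) = 269000 / 26.98 = 9970 mol.
Step 1 gives a 2:2 ratio of Al to Fe, so n(Fe) = 9970 mol.
In step 2 the Fe:FeS ratio is 1:1, so n(FeS) = 9970 mol.
Mass of FeS = 9970 × 87.91 = 876500 g = 876 kg.

876 kg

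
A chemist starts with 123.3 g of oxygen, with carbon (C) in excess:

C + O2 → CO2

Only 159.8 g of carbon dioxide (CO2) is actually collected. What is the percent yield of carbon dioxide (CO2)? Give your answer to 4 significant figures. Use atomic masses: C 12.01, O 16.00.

94.24 %

M(O2) = 2(16.00) = 32.00 g/mol.
M(CO2) = 12.01 + 2(16.00) = 44.01 g/mol.
n(O2) = 123.30 g / 32.00 g/mol = 3.8531 mol.
From the equation the O2:CO2 mole ratio is 1:1, so n(CO2) = 3.8531 × 1/1 = 3.8531 mol.
Mass of CO2 = 3.8531 mol × 44.01 g/mol = 169.58 g.
This is the theoretical yield. Percent yield = 159.8 g / 169.58 g × 100% = 94.235%.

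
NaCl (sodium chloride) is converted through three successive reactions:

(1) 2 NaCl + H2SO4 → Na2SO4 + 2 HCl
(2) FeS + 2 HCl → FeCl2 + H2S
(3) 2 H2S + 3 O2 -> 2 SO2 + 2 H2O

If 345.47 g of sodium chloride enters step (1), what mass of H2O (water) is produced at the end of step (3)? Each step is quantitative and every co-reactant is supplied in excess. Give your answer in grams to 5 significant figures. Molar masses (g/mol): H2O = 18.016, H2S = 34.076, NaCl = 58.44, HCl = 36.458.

n(NaCl) = 345.47 / 58.44 = 5.91153 mol.
Reaction (1): NaCl→HCl ratio 2:2 ⇒ n(HCl) = 5.91153 mol.
Reaction (2): HCl→H2S ratio 2:1 ⇒ n(H2S) = 2.95577 mol.
Reaction (3): H2S→H2O ratio 2:2 ⇒ n(H2O) = 2.95577 mol.
Mass of H2O = 2.95577 × 18.016 = 53.2511 g.

53.251 g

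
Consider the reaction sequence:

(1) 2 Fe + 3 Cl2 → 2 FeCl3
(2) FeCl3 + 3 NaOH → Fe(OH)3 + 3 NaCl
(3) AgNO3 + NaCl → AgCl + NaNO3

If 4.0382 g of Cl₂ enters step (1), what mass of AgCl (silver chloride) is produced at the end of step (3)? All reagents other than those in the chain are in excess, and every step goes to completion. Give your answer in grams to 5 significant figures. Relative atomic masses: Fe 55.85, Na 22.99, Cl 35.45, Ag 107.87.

16.326 g

M(Cl2) = 2(35.45) = 70.90 g/mol.
M(AgCl) = 107.87 + 35.45 = 143.32 g/mol.
n(Cl2) = 4.0382 / 70.90 = 0.0569563 mol.
Reaction (1): Cl2→FeCl3 ratio 3:2 ⇒ n(FeCl3) = 0.0379709 mol.
Reaction (2): FeCl3→NaCl ratio 1:3 ⇒ n(NaCl) = 0.113913 mol.
Reaction (3): NaCl→AgCl ratio 1:1 ⇒ n(AgCl) = 0.113913 mol.
Mass of AgCl = 0.113913 × 143.32 = 16.3259 g.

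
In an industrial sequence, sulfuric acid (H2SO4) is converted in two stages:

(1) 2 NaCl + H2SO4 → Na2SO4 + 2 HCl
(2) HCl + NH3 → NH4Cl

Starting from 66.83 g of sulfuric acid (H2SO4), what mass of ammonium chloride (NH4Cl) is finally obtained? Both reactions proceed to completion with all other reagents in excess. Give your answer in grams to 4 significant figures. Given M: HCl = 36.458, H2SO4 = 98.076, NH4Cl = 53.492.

n(H2SO4) = 66.830 / 98.076 = 0.68141 mol.
Step 1 gives a 1:2 ratio of H2SO4 to HCl, so n(HCl) = 1.3628 mol.
In step 2 the HCl:NH4Cl ratio is 1:1, so n(NH4Cl) = 1.3628 mol.
Mass of NH4Cl = 1.3628 × 53.492 = 72.900 g.

72.90 g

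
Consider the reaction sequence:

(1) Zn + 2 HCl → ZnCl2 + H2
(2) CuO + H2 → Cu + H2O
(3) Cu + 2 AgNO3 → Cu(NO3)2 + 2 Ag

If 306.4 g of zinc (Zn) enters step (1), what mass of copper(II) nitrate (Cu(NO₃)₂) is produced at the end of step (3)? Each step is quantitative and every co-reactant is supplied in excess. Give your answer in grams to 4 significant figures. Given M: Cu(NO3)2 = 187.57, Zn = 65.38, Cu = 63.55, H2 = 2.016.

n(Zn) = 306.4 / 65.38 = 4.6864 mol.
Reaction (1): Zn→H2 ratio 1:1 ⇒ n(H2) = 4.6864 mol.
Reaction (2): H2→Cu ratio 1:1 ⇒ n(Cu) = 4.6864 mol.
Reaction (3): Cu→Cu(NO3)2 ratio 1:1 ⇒ n(Cu(NO3)2) = 4.6864 mol.
Mass of Cu(NO3)2 = 4.6864 × 187.57 = 879.04 g.

879.0 g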